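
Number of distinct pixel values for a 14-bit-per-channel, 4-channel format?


Total bits = 14 bits/channel × 4 channels = 56 bits
Distinct pixel values = 2^56
= 72,057,594,037,927,936 pixel values


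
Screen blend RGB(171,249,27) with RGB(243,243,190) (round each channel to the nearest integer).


Screen: C = 255 - (255-A)×(255-B)/255, rounded to nearest integer
R: 255 - (255-171)×(255-243)/255 = 255 - 1008/255 ≈ 255 - 3.953 = 251.047 → 251
G: 255 - (255-249)×(255-243)/255 = 255 - 72/255 ≈ 255 - 0.282 = 254.718 → 255
B: 255 - (255-27)×(255-190)/255 = 255 - 14820/255 ≈ 255 - 58.118 = 196.882 → 197
= RGB(251, 255, 197)


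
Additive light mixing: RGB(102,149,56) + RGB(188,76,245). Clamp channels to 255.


Additive: each channel = min(255, C₁+C₂)
R: 102+188 = 290 → 255
G: 149+76 = 225 → 225
B: 56+245 = 301 → 255
= RGB(255, 225, 255)


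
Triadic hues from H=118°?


Triadic: equally spaced at 120° intervals
H1 = 118°
H2 = (118 + 120) mod 360 = 238°
H3 = (118 + 240) mod 360 = 358°
Triadic = 118°, 238°, 358°


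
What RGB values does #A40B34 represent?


A4 → 164 (R)
0B → 11 (G)
34 → 52 (B)
= RGB(164, 11, 52)


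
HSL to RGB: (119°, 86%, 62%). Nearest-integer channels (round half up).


H=119°, S=0.86, L=0.62
C = (1-|2L-1|)×S = (1-|0.24|)×0.86 = 0.6536
H' = H/60 = 119/60 ≈ 1.9833; X = C×(1-|H' mod 2 - 1|) ≈ 0.0109
m = L - C/2 = 0.62 - 0.3268 = 0.2932
Sector ⌊H'⌋ = 1 → (R',G',B') = (≈0.0109, 0.6536, 0.0)
RGB = ((R'+m)×255, (G'+m)×255, (B'+m)×255) = (77.5438, 241.434, 74.766)
Round half up → RGB(78, 241, 75)


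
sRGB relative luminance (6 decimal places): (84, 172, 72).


Linearize each channel (sRGB transfer function): c = v/255; c_lin = c/12.92 if c ≤ 0.04045, else ((c+0.055)/1.055)^2.4
  R: 84/255 ≈ 0.329412 > 0.04045 → ((0.329412+0.055)/1.055)^2.4 ≈ 0.088656
  G: 172/255 ≈ 0.674510 > 0.04045 → ((0.674510+0.055)/1.055)^2.4 ≈ 0.412543
  B: 72/255 ≈ 0.282353 > 0.04045 → ((0.282353+0.055)/1.055)^2.4 ≈ 0.064803
R_lin = 0.088656, G_lin = 0.412543, B_lin = 0.064803
L = 0.2126×R + 0.7152×G + 0.0722×B
L = 0.2126×0.088656 + 0.7152×0.412543 + 0.0722×0.064803
L ≈ 0.318577


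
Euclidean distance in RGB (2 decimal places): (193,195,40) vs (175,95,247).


d = √[(R₁-R₂)² + (G₁-G₂)² + (B₁-B₂)²]
d = √[(193-175)² + (195-95)² + (40-247)²]
d = √[324 + 10000 + 42849]
d = √53173
d ≈ 230.59


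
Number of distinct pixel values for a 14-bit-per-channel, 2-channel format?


Total bits = 14 bits/channel × 2 channels = 28 bits
Distinct pixel values = 2^28
= 268,435,456 pixel values


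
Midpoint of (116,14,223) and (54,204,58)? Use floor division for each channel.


Midpoint: each channel = ⌊(C₁+C₂)/2⌋
R: ⌊(116+54)/2⌋ = 85
G: ⌊(14+204)/2⌋ = 109
B: ⌊(223+58)/2⌋ = 140
= RGB(85, 109, 140)


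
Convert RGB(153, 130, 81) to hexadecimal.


R = 153 → 99 (hex)
G = 130 → 82 (hex)
B = 81 → 51 (hex)
Hex = #998251


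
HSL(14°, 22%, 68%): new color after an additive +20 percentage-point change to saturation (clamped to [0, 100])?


Original S = 22%
Adjustment = +20 percentage points
New S = 22 + (20) = 42
Clamp to [0, 100] → 42
= HSL(14°, 42%, 68%)


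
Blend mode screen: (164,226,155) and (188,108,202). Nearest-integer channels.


Screen: C = 255 - (255-A)×(255-B)/255, rounded to nearest integer
R: 255 - (255-164)×(255-188)/255 = 255 - 6097/255 ≈ 255 - 23.910 = 231.090 → 231
G: 255 - (255-226)×(255-108)/255 = 255 - 4263/255 ≈ 255 - 16.718 = 238.282 → 238
B: 255 - (255-155)×(255-202)/255 = 255 - 5300/255 ≈ 255 - 20.784 = 234.216 → 234
= RGB(231, 238, 234)


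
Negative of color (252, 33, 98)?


Invert: (255-R, 255-G, 255-B)
R: 255-252 = 3
G: 255-33 = 222
B: 255-98 = 157
= RGB(3, 222, 157)


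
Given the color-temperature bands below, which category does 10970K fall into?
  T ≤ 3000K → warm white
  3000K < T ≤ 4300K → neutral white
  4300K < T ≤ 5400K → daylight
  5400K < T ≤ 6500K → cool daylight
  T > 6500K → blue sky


Temperature: 10970K
10970K > 6500K → blue sky
Classification: blue sky


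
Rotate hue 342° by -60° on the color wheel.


New hue = (H + rotation) mod 360
New hue = (342 -60) mod 360
= 282 mod 360
= 282°


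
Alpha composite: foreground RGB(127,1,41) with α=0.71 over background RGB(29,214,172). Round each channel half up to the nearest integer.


C = α×F + (1-α)×B, with 1-α = 0.29
R: 0.71×127 + 0.29×29 = 90.17 + 8.41 = 98.58 → 99
G: 0.71×1 + 0.29×214 = 0.71 + 62.06 = 62.77 → 63
B: 0.71×41 + 0.29×172 = 29.11 + 49.88 = 78.99 → 79
= RGB(99, 63, 79)


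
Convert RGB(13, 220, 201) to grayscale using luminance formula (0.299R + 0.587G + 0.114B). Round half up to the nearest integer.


Gray = 0.299×R + 0.587×G + 0.114×B
Gray = 0.299×13 + 0.587×220 + 0.114×201
Gray = 3.887 + 129.140 + 22.914
Gray = 155.941 → round half up → 156
Gray = 156


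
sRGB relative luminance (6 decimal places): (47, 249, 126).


Linearize each channel (sRGB transfer function): c = v/255; c_lin = c/12.92 if c ≤ 0.04045, else ((c+0.055)/1.055)^2.4
  R: 47/255 ≈ 0.184314 > 0.04045 → ((0.184314+0.055)/1.055)^2.4 ≈ 0.028426
  G: 249/255 ≈ 0.976471 > 0.04045 → ((0.976471+0.055)/1.055)^2.4 ≈ 0.947307
  B: 126/255 ≈ 0.494118 > 0.04045 → ((0.494118+0.055)/1.055)^2.4 ≈ 0.208637
R_lin = 0.028426, G_lin = 0.947307, B_lin = 0.208637
L = 0.2126×R + 0.7152×G + 0.0722×B
L = 0.2126×0.028426 + 0.7152×0.947307 + 0.0722×0.208637
L ≈ 0.698621


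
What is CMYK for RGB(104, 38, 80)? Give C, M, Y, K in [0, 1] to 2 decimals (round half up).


R'=104/255≈0.4078, G'=38/255≈0.1490, B'=80/255≈0.3137
K = 1 - max(R',G',B') = 1 - 104/255 = 151/255 = 0.59215… → 0.59
(1-R'-K)/(1-K) simplifies to (max-R)/max with max = 104:
C = (104-104)/104 = 0/104 = 0 → 0.00
M = (104-38)/104 = 66/104 = 0.63461… → 0.63
Y = (104-80)/104 = 24/104 = 0.23076… → 0.23
= CMYK(0.00, 0.63, 0.23, 0.59)


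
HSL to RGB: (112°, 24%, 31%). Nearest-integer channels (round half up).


H=112°, S=0.24, L=0.31
C = (1-|2L-1|)×S = (1-|-0.38|)×0.24 = 0.1488
H' = H/60 = 112/60 ≈ 1.8667; X = C×(1-|H' mod 2 - 1|) = 0.01984
m = L - C/2 = 0.31 - 0.0744 = 0.2356
Sector ⌊H'⌋ = 1 → (R',G',B') = (0.01984, 0.1488, 0.0)
RGB = ((R'+m)×255, (G'+m)×255, (B'+m)×255) = (65.1372, 98.022, 60.078)
Round half up → RGB(65, 98, 60)


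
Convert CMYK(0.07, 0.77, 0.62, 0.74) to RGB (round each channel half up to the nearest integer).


R = 255 × (1-C) × (1-K) = 255 × 0.93 × 0.26 = 61.659 → 62
G = 255 × (1-M) × (1-K) = 255 × 0.23 × 0.26 = 15.249 → 15
B = 255 × (1-Y) × (1-K) = 255 × 0.38 × 0.26 = 25.194 → 25
= RGB(62, 15, 25)


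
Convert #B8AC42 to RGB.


B8 → 184 (R)
AC → 172 (G)
42 → 66 (B)
= RGB(184, 172, 66)


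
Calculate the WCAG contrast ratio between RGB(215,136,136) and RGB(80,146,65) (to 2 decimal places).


Linearize each sRGB channel c=v/255: c/12.92 if c ≤ 0.04045 else ((c+0.055)/1.055)^2.4
L = 0.2126×R_lin + 0.7152×G_lin + 0.0722×B_lin
Color 1 (215,136,136):
  R=215: 215/255≈0.8431 > 0.04045 → ((0.8431+0.055)/1.055)^2.4 ≈ 0.67954
  G=136: 136/255≈0.5333 > 0.04045 → ((0.5333+0.055)/1.055)^2.4 ≈ 0.24620
  B=136: 136/255≈0.5333 > 0.04045 → ((0.5333+0.055)/1.055)^2.4 ≈ 0.24620
  L1 = 0.2126×0.67954 + 0.7152×0.24620 + 0.0722×0.24620 ≈ 0.33833
Color 2 (80,146,65):
  R=80: 80/255≈0.3137 > 0.04045 → ((0.3137+0.055)/1.055)^2.4 ≈ 0.08022
  G=146: 146/255≈0.5725 > 0.04045 → ((0.5725+0.055)/1.055)^2.4 ≈ 0.28744
  B=65: 65/255≈0.2549 > 0.04045 → ((0.2549+0.055)/1.055)^2.4 ≈ 0.05286
  L2 = 0.2126×0.08022 + 0.7152×0.28744 + 0.0722×0.05286 ≈ 0.22645
Lighter = 0.33833, Darker = 0.22645
Ratio = (L_lighter + 0.05) / (L_darker + 0.05)
Ratio = (0.33833 + 0.05) / (0.22645 + 0.05) = 0.38833 / 0.27645 ≈ 1.4047
Ratio ≈ 1.40:1


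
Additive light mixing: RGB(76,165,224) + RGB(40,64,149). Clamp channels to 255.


Additive: each channel = min(255, C₁+C₂)
R: 76+40 = 116 → 116
G: 165+64 = 229 → 229
B: 224+149 = 373 → 255
= RGB(116, 229, 255)


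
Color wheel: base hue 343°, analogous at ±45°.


Base hue: 343°
Left analog: (343 - 45) mod 360 = 298°
Right analog: (343 + 45) mod 360 = 28°
Analogous hues = 298° and 28°


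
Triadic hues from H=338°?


Triadic: equally spaced at 120° intervals
H1 = 338°
H2 = (338 + 120) mod 360 = 98°
H3 = (338 + 240) mod 360 = 218°
Triadic = 338°, 98°, 218°


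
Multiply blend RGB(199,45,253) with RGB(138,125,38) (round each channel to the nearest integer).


Multiply: C = A×B/255, rounded to nearest integer
R: 199×138/255 = 27462/255 ≈ 107.694 → 108
G: 45×125/255 = 5625/255 ≈ 22.059 → 22
B: 253×38/255 = 9614/255 ≈ 37.702 → 38
= RGB(108, 22, 38)


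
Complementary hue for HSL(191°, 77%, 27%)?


Complement = opposite side of color wheel = hue + 180°
H' = (191 + 180) mod 360 = 11°
S and L unchanged.
= HSL(11°, 77%, 27%)


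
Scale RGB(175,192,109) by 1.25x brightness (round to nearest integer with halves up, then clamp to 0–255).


Multiply each channel by 1.25, round half up, clamp to [0, 255]
R: 175×1.25 = 218.75 → round → 219
G: 192×1.25 = 240
B: 109×1.25 = 136.25 → round → 136
= RGB(219, 240, 136)


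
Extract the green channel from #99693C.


Color: #99693C
R = 99 = 153
G = 69 = 105
B = 3C = 60
Green = 105


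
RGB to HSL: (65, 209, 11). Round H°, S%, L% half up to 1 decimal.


Normalize: R'=65/255≈0.2549, G'=209/255≈0.8196, B'=11/255≈0.0431
Max=209/255, Min=11/255, Δ=Max-Min=198/255
L = (Max+Min)/2 = (209+11)/510 = 220/510 = 0.43137… → L = 43.1%
L ≤ 0.5 → S = Δ/(Max+Min) = 198/(209+11) = 198/220 = 0.9 → S = 90.0%
(the 1/255 factors cancel in S and H, so raw channel differences can be used)
Max is G' → H = 60 × ((B-R)/Δ + 2) = 60 × ((11-65)/198 + 2)
  -54/198 + 2 = -0.2727… + 2 = 1.7272…
  H = 60 × 1.7272… = 103.636…° → H = 103.6°
= HSL(103.6°, 90.0%, 43.1%)


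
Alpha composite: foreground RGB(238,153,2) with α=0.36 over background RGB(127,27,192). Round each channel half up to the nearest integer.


C = α×F + (1-α)×B, with 1-α = 0.64
R: 0.36×238 + 0.64×127 = 85.68 + 81.28 = 166.96 → 167
G: 0.36×153 + 0.64×27 = 55.08 + 17.28 = 72.36 → 72
B: 0.36×2 + 0.64×192 = 0.72 + 122.88 = 123.60 → 124
= RGB(167, 72, 124)


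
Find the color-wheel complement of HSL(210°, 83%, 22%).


Complement = opposite side of color wheel = hue + 180°
H' = (210 + 180) mod 360 = 30°
S and L unchanged.
= HSL(30°, 83%, 22%)


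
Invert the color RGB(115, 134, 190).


Invert: (255-R, 255-G, 255-B)
R: 255-115 = 140
G: 255-134 = 121
B: 255-190 = 65
= RGB(140, 121, 65)


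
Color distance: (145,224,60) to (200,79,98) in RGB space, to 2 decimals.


d = √[(R₁-R₂)² + (G₁-G₂)² + (B₁-B₂)²]
d = √[(145-200)² + (224-79)² + (60-98)²]
d = √[3025 + 21025 + 1444]
d = √25494
d ≈ 159.67


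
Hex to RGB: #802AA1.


80 → 128 (R)
2A → 42 (G)
A1 → 161 (B)
= RGB(128, 42, 161)


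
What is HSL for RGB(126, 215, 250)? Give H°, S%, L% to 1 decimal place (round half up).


Normalize: R'=126/255≈0.4941, G'=215/255≈0.8431, B'=250/255≈0.9804
Max=250/255, Min=126/255, Δ=Max-Min=124/255
L = (Max+Min)/2 = (250+126)/510 = 376/510 = 0.73725… → L = 73.7%
L > 0.5 → S = Δ/(2-Max-Min) = 124/(510-250-126) = 124/134 = 0.92537… → S = 92.5%
(the 1/255 factors cancel in S and H, so raw channel differences can be used)
Max is B' → H = 60 × ((R-G)/Δ + 4) = 60 × ((126-215)/124 + 4)
  -89/124 + 4 = -0.7177… + 4 = 3.2822…
  H = 60 × 3.2822… = 196.935…° → H = 196.9°
= HSL(196.9°, 92.5%, 73.7%)


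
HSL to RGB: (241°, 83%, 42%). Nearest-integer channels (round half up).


H=241°, S=0.83, L=0.42
C = (1-|2L-1|)×S = (1-|-0.16|)×0.83 = 0.6972
H' = H/60 = 241/60 ≈ 4.0167; X = C×(1-|H' mod 2 - 1|) = 0.01162
m = L - C/2 = 0.42 - 0.3486 = 0.0714
Sector ⌊H'⌋ = 4 → (R',G',B') = (0.01162, 0.0, 0.6972)
RGB = ((R'+m)×255, (G'+m)×255, (B'+m)×255) = (21.1701, 18.207, 195.993)
Round half up → RGB(21, 18, 196)


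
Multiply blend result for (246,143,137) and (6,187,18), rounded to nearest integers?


Multiply: C = A×B/255, rounded to nearest integer
R: 246×6/255 = 1476/255 ≈ 5.788 → 6
G: 143×187/255 = 26741/255 ≈ 104.867 → 105
B: 137×18/255 = 2466/255 ≈ 9.671 → 10
= RGB(6, 105, 10)


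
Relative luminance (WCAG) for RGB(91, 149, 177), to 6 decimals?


Linearize each channel (sRGB transfer function): c = v/255; c_lin = c/12.92 if c ≤ 0.04045, else ((c+0.055)/1.055)^2.4
  R: 91/255 ≈ 0.356863 > 0.04045 → ((0.356863+0.055)/1.055)^2.4 ≈ 0.104616
  G: 149/255 ≈ 0.584314 > 0.04045 → ((0.584314+0.055)/1.055)^2.4 ≈ 0.300544
  B: 177/255 ≈ 0.694118 > 0.04045 → ((0.694118+0.055)/1.055)^2.4 ≈ 0.439657
R_lin = 0.104616, G_lin = 0.300544, B_lin = 0.439657
L = 0.2126×R + 0.7152×G + 0.0722×B
L = 0.2126×0.104616 + 0.7152×0.300544 + 0.0722×0.439657
L ≈ 0.268934


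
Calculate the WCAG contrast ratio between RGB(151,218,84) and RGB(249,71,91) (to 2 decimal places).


Linearize each sRGB channel c=v/255: c/12.92 if c ≤ 0.04045 else ((c+0.055)/1.055)^2.4
L = 0.2126×R_lin + 0.7152×G_lin + 0.0722×B_lin
Color 1 (151,218,84):
  R=151: 151/255≈0.5922 > 0.04045 → ((0.5922+0.055)/1.055)^2.4 ≈ 0.30947
  G=218: 218/255≈0.8549 > 0.04045 → ((0.8549+0.055)/1.055)^2.4 ≈ 0.70110
  B=84: 84/255≈0.3294 > 0.04045 → ((0.3294+0.055)/1.055)^2.4 ≈ 0.08866
  L1 = 0.2126×0.30947 + 0.7152×0.70110 + 0.0722×0.08866 ≈ 0.57362
Color 2 (249,71,91):
  R=249: 249/255≈0.9765 > 0.04045 → ((0.9765+0.055)/1.055)^2.4 ≈ 0.94731
  G=71: 71/255≈0.2784 > 0.04045 → ((0.2784+0.055)/1.055)^2.4 ≈ 0.06301
  B=91: 91/255≈0.3569 > 0.04045 → ((0.3569+0.055)/1.055)^2.4 ≈ 0.10462
  L2 = 0.2126×0.94731 + 0.7152×0.06301 + 0.0722×0.10462 ≈ 0.25402
Lighter = 0.57362, Darker = 0.25402
Ratio = (L_lighter + 0.05) / (L_darker + 0.05)
Ratio = (0.57362 + 0.05) / (0.25402 + 0.05) = 0.62362 / 0.30402 ≈ 2.0513
Ratio ≈ 2.05:1


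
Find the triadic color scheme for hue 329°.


Triadic: equally spaced at 120° intervals
H1 = 329°
H2 = (329 + 120) mod 360 = 89°
H3 = (329 + 240) mod 360 = 209°
Triadic = 329°, 89°, 209°


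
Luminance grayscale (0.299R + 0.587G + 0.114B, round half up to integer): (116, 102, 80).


Gray = 0.299×R + 0.587×G + 0.114×B
Gray = 0.299×116 + 0.587×102 + 0.114×80
Gray = 34.684 + 59.874 + 9.120
Gray = 103.678 → round half up → 104
Gray = 104


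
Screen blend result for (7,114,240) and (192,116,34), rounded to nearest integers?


Screen: C = 255 - (255-A)×(255-B)/255, rounded to nearest integer
R: 255 - (255-7)×(255-192)/255 = 255 - 15624/255 ≈ 255 - 61.271 = 193.729 → 194
G: 255 - (255-114)×(255-116)/255 = 255 - 19599/255 ≈ 255 - 76.859 = 178.141 → 178
B: 255 - (255-240)×(255-34)/255 = 255 - 3315/255 ≈ 255 - 13.000 = 242.000 → 242
= RGB(194, 178, 242)


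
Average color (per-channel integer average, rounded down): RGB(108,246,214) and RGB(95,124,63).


Midpoint: each channel = ⌊(C₁+C₂)/2⌋
R: ⌊(108+95)/2⌋ = 101
G: ⌊(246+124)/2⌋ = 185
B: ⌊(214+63)/2⌋ = 138
= RGB(101, 185, 138)


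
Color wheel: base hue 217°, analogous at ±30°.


Base hue: 217°
Left analog: (217 - 30) mod 360 = 187°
Right analog: (217 + 30) mod 360 = 247°
Analogous hues = 187° and 247°


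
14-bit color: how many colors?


Colors = 2^bits = 2^14
= 16,384 colors


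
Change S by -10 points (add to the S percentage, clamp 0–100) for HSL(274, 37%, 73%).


Original S = 37%
Adjustment = -10 percentage points
New S = 37 + (-10) = 27
Clamp to [0, 100] → 27
= HSL(274°, 27%, 73%)


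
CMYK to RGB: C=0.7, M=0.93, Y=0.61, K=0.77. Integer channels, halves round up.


R = 255 × (1-C) × (1-K) = 255 × 0.30 × 0.23 = 17.595 → 18
G = 255 × (1-M) × (1-K) = 255 × 0.07 × 0.23 = 4.1055 → 4
B = 255 × (1-Y) × (1-K) = 255 × 0.39 × 0.23 = 22.8735 → 23
= RGB(18, 4, 23)


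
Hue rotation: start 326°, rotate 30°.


New hue = (H + rotation) mod 360
New hue = (326 + 30) mod 360
= 356 mod 360
= 356°


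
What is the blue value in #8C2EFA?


Color: #8C2EFA
R = 8C = 140
G = 2E = 46
B = FA = 250
Blue = 250


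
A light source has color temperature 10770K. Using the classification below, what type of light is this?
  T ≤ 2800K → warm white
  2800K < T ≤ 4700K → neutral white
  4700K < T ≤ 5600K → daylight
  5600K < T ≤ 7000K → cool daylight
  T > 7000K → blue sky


Temperature: 10770K
10770K > 7000K → blue sky
Classification: blue sky


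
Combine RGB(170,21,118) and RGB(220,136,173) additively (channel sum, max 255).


Additive: each channel = min(255, C₁+C₂)
R: 170+220 = 390 → 255
G: 21+136 = 157 → 157
B: 118+173 = 291 → 255
= RGB(255, 157, 255)


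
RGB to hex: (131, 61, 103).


R = 131 → 83 (hex)
G = 61 → 3D (hex)
B = 103 → 67 (hex)
Hex = #833D67


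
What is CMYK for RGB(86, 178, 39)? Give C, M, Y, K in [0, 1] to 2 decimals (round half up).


R'=86/255≈0.3373, G'=178/255≈0.6980, B'=39/255≈0.1529
K = 1 - max(R',G',B') = 1 - 178/255 = 77/255 = 0.30196… → 0.30
(1-R'-K)/(1-K) simplifies to (max-R)/max with max = 178:
C = (178-86)/178 = 92/178 = 0.51685… → 0.52
M = (178-178)/178 = 0/178 = 0 → 0.00
Y = (178-39)/178 = 139/178 = 0.78089… → 0.78
= CMYK(0.52, 0.00, 0.78, 0.30)


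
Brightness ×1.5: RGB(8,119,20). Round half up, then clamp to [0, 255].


Multiply each channel by 1.5, round half up, clamp to [0, 255]
R: 8×1.5 = 12
G: 119×1.5 = 178.5 → round → 179
B: 20×1.5 = 30
= RGB(12, 179, 30)


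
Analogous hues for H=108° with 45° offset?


Base hue: 108°
Left analog: (108 - 45) mod 360 = 63°
Right analog: (108 + 45) mod 360 = 153°
Analogous hues = 63° and 153°


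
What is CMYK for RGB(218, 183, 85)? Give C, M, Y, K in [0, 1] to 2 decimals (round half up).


R'=218/255≈0.8549, G'=183/255≈0.7176, B'=85/255≈0.3333
K = 1 - max(R',G',B') = 1 - 218/255 = 37/255 = 0.14509… → 0.15
(1-R'-K)/(1-K) simplifies to (max-R)/max with max = 218:
C = (218-218)/218 = 0/218 = 0 → 0.00
M = (218-183)/218 = 35/218 = 0.16055… → 0.16
Y = (218-85)/218 = 133/218 = 0.61009… → 0.61
= CMYK(0.00, 0.16, 0.61, 0.15)


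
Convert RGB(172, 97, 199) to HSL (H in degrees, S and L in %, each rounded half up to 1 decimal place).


Normalize: R'=172/255≈0.6745, G'=97/255≈0.3804, B'=199/255≈0.7804
Max=199/255, Min=97/255, Δ=Max-Min=102/255
L = (Max+Min)/2 = (199+97)/510 = 296/510 = 0.58039… → L = 58.0%
L > 0.5 → S = Δ/(2-Max-Min) = 102/(510-199-97) = 102/214 = 0.47663… → S = 47.7%
(the 1/255 factors cancel in S and H, so raw channel differences can be used)
Max is B' → H = 60 × ((R-G)/Δ + 4) = 60 × ((172-97)/102 + 4)
  75/102 + 4 = 0.7352… + 4 = 4.7352…
  H = 60 × 4.7352… = 284.117…° → H = 284.1°
= HSL(284.1°, 47.7%, 58.0%)


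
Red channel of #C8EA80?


Color: #C8EA80
R = C8 = 200
G = EA = 234
B = 80 = 128
Red = 200


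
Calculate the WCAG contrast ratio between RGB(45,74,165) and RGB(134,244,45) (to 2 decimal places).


Linearize each sRGB channel c=v/255: c/12.92 if c ≤ 0.04045 else ((c+0.055)/1.055)^2.4
L = 0.2126×R_lin + 0.7152×G_lin + 0.0722×B_lin
Color 1 (45,74,165):
  R=45: 45/255≈0.1765 > 0.04045 → ((0.1765+0.055)/1.055)^2.4 ≈ 0.02624
  G=74: 74/255≈0.2902 > 0.04045 → ((0.2902+0.055)/1.055)^2.4 ≈ 0.06848
  B=165: 165/255≈0.6471 > 0.04045 → ((0.6471+0.055)/1.055)^2.4 ≈ 0.37626
  L1 = 0.2126×0.02624 + 0.7152×0.06848 + 0.0722×0.37626 ≈ 0.08172
Color 2 (134,244,45):
  R=134: 134/255≈0.5255 > 0.04045 → ((0.5255+0.055)/1.055)^2.4 ≈ 0.23840
  G=244: 244/255≈0.9569 > 0.04045 → ((0.9569+0.055)/1.055)^2.4 ≈ 0.90466
  B=45: 45/255≈0.1765 > 0.04045 → ((0.1765+0.055)/1.055)^2.4 ≈ 0.02624
  L2 = 0.2126×0.23840 + 0.7152×0.90466 + 0.0722×0.02624 ≈ 0.69959
Lighter = 0.69959, Darker = 0.08172
Ratio = (L_lighter + 0.05) / (L_darker + 0.05)
Ratio = (0.69959 + 0.05) / (0.08172 + 0.05) = 0.74959 / 0.13172 ≈ 5.6908
Ratio ≈ 5.69:1


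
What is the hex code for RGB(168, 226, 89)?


R = 168 → A8 (hex)
G = 226 → E2 (hex)
B = 89 → 59 (hex)
Hex = #A8E259


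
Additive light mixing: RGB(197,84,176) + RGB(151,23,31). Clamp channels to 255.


Additive: each channel = min(255, C₁+C₂)
R: 197+151 = 348 → 255
G: 84+23 = 107 → 107
B: 176+31 = 207 → 207
= RGB(255, 107, 207)


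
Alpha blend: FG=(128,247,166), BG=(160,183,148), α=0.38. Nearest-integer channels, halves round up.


C = α×F + (1-α)×B, with 1-α = 0.62
R: 0.38×128 + 0.62×160 = 48.64 + 99.20 = 147.84 → 148
G: 0.38×247 + 0.62×183 = 93.86 + 113.46 = 207.32 → 207
B: 0.38×166 + 0.62×148 = 63.08 + 91.76 = 154.84 → 155
= RGB(148, 207, 155)


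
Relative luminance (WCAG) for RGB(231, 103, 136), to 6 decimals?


Linearize each channel (sRGB transfer function): c = v/255; c_lin = c/12.92 if c ≤ 0.04045, else ((c+0.055)/1.055)^2.4
  R: 231/255 ≈ 0.905882 > 0.04045 → ((0.905882+0.055)/1.055)^2.4 ≈ 0.799103
  G: 103/255 ≈ 0.403922 > 0.04045 → ((0.403922+0.055)/1.055)^2.4 ≈ 0.135633
  B: 136/255 ≈ 0.533333 > 0.04045 → ((0.533333+0.055)/1.055)^2.4 ≈ 0.246201
R_lin = 0.799103, G_lin = 0.135633, B_lin = 0.246201
L = 0.2126×R + 0.7152×G + 0.0722×B
L = 0.2126×0.799103 + 0.7152×0.135633 + 0.0722×0.246201
L ≈ 0.284670


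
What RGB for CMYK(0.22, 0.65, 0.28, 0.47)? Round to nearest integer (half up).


R = 255 × (1-C) × (1-K) = 255 × 0.78 × 0.53 = 105.417 → 105
G = 255 × (1-M) × (1-K) = 255 × 0.35 × 0.53 = 47.3025 → 47
B = 255 × (1-Y) × (1-K) = 255 × 0.72 × 0.53 = 97.308 → 97
= RGB(105, 47, 97)


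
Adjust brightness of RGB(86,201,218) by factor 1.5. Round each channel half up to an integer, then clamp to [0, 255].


Multiply each channel by 1.5, round half up, clamp to [0, 255]
R: 86×1.5 = 129
G: 201×1.5 = 301.5 → round → 302 → clamp → 255
B: 218×1.5 = 327 → clamp → 255
= RGB(129, 255, 255)


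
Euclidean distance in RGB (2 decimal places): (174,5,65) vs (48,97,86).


d = √[(R₁-R₂)² + (G₁-G₂)² + (B₁-B₂)²]
d = √[(174-48)² + (5-97)² + (65-86)²]
d = √[15876 + 8464 + 441]
d = √24781
d ≈ 157.42


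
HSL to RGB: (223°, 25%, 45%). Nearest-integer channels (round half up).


H=223°, S=0.25, L=0.45
C = (1-|2L-1|)×S = (1-|-0.10|)×0.25 = 0.225
H' = H/60 = 223/60 ≈ 3.7167; X = C×(1-|H' mod 2 - 1|) = 0.06375
m = L - C/2 = 0.45 - 0.1125 = 0.3375
Sector ⌊H'⌋ = 3 → (R',G',B') = (0.0, 0.06375, 0.225)
RGB = ((R'+m)×255, (G'+m)×255, (B'+m)×255) = (86.0625, 102.31875, 143.4375)
Round half up → RGB(86, 102, 143)


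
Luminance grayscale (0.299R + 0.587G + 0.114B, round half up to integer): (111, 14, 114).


Gray = 0.299×R + 0.587×G + 0.114×B
Gray = 0.299×111 + 0.587×14 + 0.114×114
Gray = 33.189 + 8.218 + 12.996
Gray = 54.403 → round half up → 54
Gray = 54


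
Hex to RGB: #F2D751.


F2 → 242 (R)
D7 → 215 (G)
51 → 81 (B)
= RGB(242, 215, 81)


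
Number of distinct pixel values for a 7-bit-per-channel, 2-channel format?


Total bits = 7 bits/channel × 2 channels = 14 bits
Distinct pixel values = 2^14
= 16,384 pixel values


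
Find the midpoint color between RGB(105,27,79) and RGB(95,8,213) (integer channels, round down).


Midpoint: each channel = ⌊(C₁+C₂)/2⌋
R: ⌊(105+95)/2⌋ = 100
G: ⌊(27+8)/2⌋ = 17
B: ⌊(79+213)/2⌋ = 146
= RGB(100, 17, 146)


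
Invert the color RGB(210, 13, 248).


Invert: (255-R, 255-G, 255-B)
R: 255-210 = 45
G: 255-13 = 242
B: 255-248 = 7
= RGB(45, 242, 7)


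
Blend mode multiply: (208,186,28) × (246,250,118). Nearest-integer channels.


Multiply: C = A×B/255, rounded to nearest integer
R: 208×246/255 = 51168/255 ≈ 200.659 → 201
G: 186×250/255 = 46500/255 ≈ 182.353 → 182
B: 28×118/255 = 3304/255 ≈ 12.957 → 13
= RGB(201, 182, 13)


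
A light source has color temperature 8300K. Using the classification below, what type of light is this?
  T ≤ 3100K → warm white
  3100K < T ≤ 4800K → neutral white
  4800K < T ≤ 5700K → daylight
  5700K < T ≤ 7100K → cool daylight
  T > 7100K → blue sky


Temperature: 8300K
8300K > 7100K → blue sky
Classification: blue sky


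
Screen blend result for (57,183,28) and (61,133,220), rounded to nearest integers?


Screen: C = 255 - (255-A)×(255-B)/255, rounded to nearest integer
R: 255 - (255-57)×(255-61)/255 = 255 - 38412/255 ≈ 255 - 150.635 = 104.365 → 104
G: 255 - (255-183)×(255-133)/255 = 255 - 8784/255 ≈ 255 - 34.447 = 220.553 → 221
B: 255 - (255-28)×(255-220)/255 = 255 - 7945/255 ≈ 255 - 31.157 = 223.843 → 224
= RGB(104, 221, 224)


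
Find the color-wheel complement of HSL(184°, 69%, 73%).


Complement = opposite side of color wheel = hue + 180°
H' = (184 + 180) mod 360 = 4°
S and L unchanged.
= HSL(4°, 69%, 73%)


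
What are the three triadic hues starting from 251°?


Triadic: equally spaced at 120° intervals
H1 = 251°
H2 = (251 + 120) mod 360 = 11°
H3 = (251 + 240) mod 360 = 131°
Triadic = 251°, 11°, 131°


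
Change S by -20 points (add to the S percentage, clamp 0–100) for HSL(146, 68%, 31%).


Original S = 68%
Adjustment = -20 percentage points
New S = 68 + (-20) = 48
Clamp to [0, 100] → 48
= HSL(146°, 48%, 31%)


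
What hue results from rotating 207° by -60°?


New hue = (H + rotation) mod 360
New hue = (207 -60) mod 360
= 147 mod 360
= 147°


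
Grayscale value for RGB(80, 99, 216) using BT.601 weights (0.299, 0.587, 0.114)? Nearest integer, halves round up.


Gray = 0.299×R + 0.587×G + 0.114×B
Gray = 0.299×80 + 0.587×99 + 0.114×216
Gray = 23.920 + 58.113 + 24.624
Gray = 106.657 → round half up → 107
Gray = 107


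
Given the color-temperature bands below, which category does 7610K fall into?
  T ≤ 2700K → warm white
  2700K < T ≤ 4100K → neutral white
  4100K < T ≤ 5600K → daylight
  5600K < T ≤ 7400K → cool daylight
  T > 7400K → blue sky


Temperature: 7610K
7610K > 7400K → blue sky
Classification: blue sky


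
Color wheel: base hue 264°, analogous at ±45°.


Base hue: 264°
Left analog: (264 - 45) mod 360 = 219°
Right analog: (264 + 45) mod 360 = 309°
Analogous hues = 219° and 309°


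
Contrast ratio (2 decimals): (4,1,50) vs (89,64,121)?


Linearize each sRGB channel c=v/255: c/12.92 if c ≤ 0.04045 else ((c+0.055)/1.055)^2.4
L = 0.2126×R_lin + 0.7152×G_lin + 0.0722×B_lin
Color 1 (4,1,50):
  R=4: 4/255≈0.0157 ≤ 0.04045 → 0.0157/12.92 ≈ 0.00121
  G=1: 1/255≈0.0039 ≤ 0.04045 → 0.0039/12.92 ≈ 0.00030
  B=50: 50/255≈0.1961 > 0.04045 → ((0.1961+0.055)/1.055)^2.4 ≈ 0.03190
  L1 = 0.2126×0.00121 + 0.7152×0.00030 + 0.0722×0.03190 ≈ 0.00278
Color 2 (89,64,121):
  R=89: 89/255≈0.3490 > 0.04045 → ((0.3490+0.055)/1.055)^2.4 ≈ 0.09990
  G=64: 64/255≈0.2510 > 0.04045 → ((0.2510+0.055)/1.055)^2.4 ≈ 0.05127
  B=121: 121/255≈0.4745 > 0.04045 → ((0.4745+0.055)/1.055)^2.4 ≈ 0.19120
  L2 = 0.2126×0.09990 + 0.7152×0.05127 + 0.0722×0.19120 ≈ 0.07171
Lighter = 0.07171, Darker = 0.00278
Ratio = (L_lighter + 0.05) / (L_darker + 0.05)
Ratio = (0.07171 + 0.05) / (0.00278 + 0.05) = 0.12171 / 0.05278 ≈ 2.3061
Ratio ≈ 2.31:1


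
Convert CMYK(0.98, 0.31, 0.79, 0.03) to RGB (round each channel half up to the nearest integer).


R = 255 × (1-C) × (1-K) = 255 × 0.02 × 0.97 = 4.947 → 5
G = 255 × (1-M) × (1-K) = 255 × 0.69 × 0.97 = 170.6715 → 171
B = 255 × (1-Y) × (1-K) = 255 × 0.21 × 0.97 = 51.9435 → 52
= RGB(5, 171, 52)


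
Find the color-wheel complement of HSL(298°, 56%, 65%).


Complement = opposite side of color wheel = hue + 180°
H' = (298 + 180) mod 360 = 118°
S and L unchanged.
= HSL(118°, 56%, 65%)


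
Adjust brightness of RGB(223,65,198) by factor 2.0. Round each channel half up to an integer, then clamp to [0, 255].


Multiply each channel by 2.0, round half up, clamp to [0, 255]
R: 223×2.0 = 446 → clamp → 255
G: 65×2.0 = 130
B: 198×2.0 = 396 → clamp → 255
= RGB(255, 130, 255)


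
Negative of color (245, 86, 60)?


Invert: (255-R, 255-G, 255-B)
R: 255-245 = 10
G: 255-86 = 169
B: 255-60 = 195
= RGB(10, 169, 195)


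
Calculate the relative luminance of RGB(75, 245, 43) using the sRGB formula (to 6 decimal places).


Linearize each channel (sRGB transfer function): c = v/255; c_lin = c/12.92 if c ≤ 0.04045, else ((c+0.055)/1.055)^2.4
  R: 75/255 ≈ 0.294118 > 0.04045 → ((0.294118+0.055)/1.055)^2.4 ≈ 0.070360
  G: 245/255 ≈ 0.960784 > 0.04045 → ((0.960784+0.055)/1.055)^2.4 ≈ 0.913099
  B: 43/255 ≈ 0.168627 > 0.04045 → ((0.168627+0.055)/1.055)^2.4 ≈ 0.024158
R_lin = 0.070360, G_lin = 0.913099, B_lin = 0.024158
L = 0.2126×R + 0.7152×G + 0.0722×B
L = 0.2126×0.070360 + 0.7152×0.913099 + 0.0722×0.024158
L ≈ 0.669751


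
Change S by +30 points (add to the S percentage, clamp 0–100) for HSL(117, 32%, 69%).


Original S = 32%
Adjustment = +30 percentage points
New S = 32 + (30) = 62
Clamp to [0, 100] → 62
= HSL(117°, 62%, 69%)


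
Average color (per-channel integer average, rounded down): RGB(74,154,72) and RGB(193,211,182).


Midpoint: each channel = ⌊(C₁+C₂)/2⌋
R: ⌊(74+193)/2⌋ = 133
G: ⌊(154+211)/2⌋ = 182
B: ⌊(72+182)/2⌋ = 127
= RGB(133, 182, 127)


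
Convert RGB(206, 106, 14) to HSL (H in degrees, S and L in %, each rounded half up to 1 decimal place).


Normalize: R'=206/255≈0.8078, G'=106/255≈0.4157, B'=14/255≈0.0549
Max=206/255, Min=14/255, Δ=Max-Min=192/255
L = (Max+Min)/2 = (206+14)/510 = 220/510 = 0.43137… → L = 43.1%
L ≤ 0.5 → S = Δ/(Max+Min) = 192/(206+14) = 192/220 = 0.87272… → S = 87.3%
(the 1/255 factors cancel in S and H, so raw channel differences can be used)
Max is R' → H = 60 × (((G-B)/Δ) mod 6) = 60 × (((106-14)/192) mod 6)
  92/192 = 0.4791…
  H = 60 × 0.4791… = 28.75° → H = 28.8°
= HSL(28.8°, 87.3%, 43.1%)


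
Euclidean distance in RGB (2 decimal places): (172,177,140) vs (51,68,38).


d = √[(R₁-R₂)² + (G₁-G₂)² + (B₁-B₂)²]
d = √[(172-51)² + (177-68)² + (140-38)²]
d = √[14641 + 11881 + 10404]
d = √36926
d ≈ 192.16


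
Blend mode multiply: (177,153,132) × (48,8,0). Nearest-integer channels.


Multiply: C = A×B/255, rounded to nearest integer
R: 177×48/255 = 8496/255 ≈ 33.318 → 33
G: 153×8/255 = 1224/255 ≈ 4.800 → 5
B: 132×0/255 = 0/255 ≈ 0.000 → 0
= RGB(33, 5, 0)


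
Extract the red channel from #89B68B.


Color: #89B68B
R = 89 = 137
G = B6 = 182
B = 8B = 139
Red = 137


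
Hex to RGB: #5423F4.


54 → 84 (R)
23 → 35 (G)
F4 → 244 (B)
= RGB(84, 35, 244)


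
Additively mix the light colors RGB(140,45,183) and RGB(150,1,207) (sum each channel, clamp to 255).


Additive: each channel = min(255, C₁+C₂)
R: 140+150 = 290 → 255
G: 45+1 = 46 → 46
B: 183+207 = 390 → 255
= RGB(255, 46, 255)


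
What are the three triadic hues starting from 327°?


Triadic: equally spaced at 120° intervals
H1 = 327°
H2 = (327 + 120) mod 360 = 87°
H3 = (327 + 240) mod 360 = 207°
Triadic = 327°, 87°, 207°


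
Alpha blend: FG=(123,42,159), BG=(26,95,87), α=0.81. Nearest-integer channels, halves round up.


C = α×F + (1-α)×B, with 1-α = 0.19
R: 0.81×123 + 0.19×26 = 99.63 + 4.94 = 104.57 → 105
G: 0.81×42 + 0.19×95 = 34.02 + 18.05 = 52.07 → 52
B: 0.81×159 + 0.19×87 = 128.79 + 16.53 = 145.32 → 145
= RGB(105, 52, 145)


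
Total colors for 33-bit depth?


Colors = 2^bits = 2^33
= 8,589,934,592 colors


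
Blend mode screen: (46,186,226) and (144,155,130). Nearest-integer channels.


Screen: C = 255 - (255-A)×(255-B)/255, rounded to nearest integer
R: 255 - (255-46)×(255-144)/255 = 255 - 23199/255 ≈ 255 - 90.976 = 164.024 → 164
G: 255 - (255-186)×(255-155)/255 = 255 - 6900/255 ≈ 255 - 27.059 = 227.941 → 228
B: 255 - (255-226)×(255-130)/255 = 255 - 3625/255 ≈ 255 - 14.216 = 240.784 → 241
= RGB(164, 228, 241)


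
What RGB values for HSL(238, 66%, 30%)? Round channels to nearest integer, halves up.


H=238°, S=0.66, L=0.30
C = (1-|2L-1|)×S = (1-|-0.40|)×0.66 = 0.396
H' = H/60 = 238/60 ≈ 3.9667; X = C×(1-|H' mod 2 - 1|) = 0.0132
m = L - C/2 = 0.30 - 0.198 = 0.102
Sector ⌊H'⌋ = 3 → (R',G',B') = (0.0, 0.0132, 0.396)
RGB = ((R'+m)×255, (G'+m)×255, (B'+m)×255) = (26.01, 29.376, 126.99)
Round half up → RGB(26, 29, 127)


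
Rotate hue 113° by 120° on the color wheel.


New hue = (H + rotation) mod 360
New hue = (113 + 120) mod 360
= 233 mod 360
= 233°


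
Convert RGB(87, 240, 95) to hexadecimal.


R = 87 → 57 (hex)
G = 240 → F0 (hex)
B = 95 → 5F (hex)
Hex = #57F05F


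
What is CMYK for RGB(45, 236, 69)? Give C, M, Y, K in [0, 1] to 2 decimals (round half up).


R'=45/255≈0.1765, G'=236/255≈0.9255, B'=69/255≈0.2706
K = 1 - max(R',G',B') = 1 - 236/255 = 19/255 = 0.07450… → 0.07
(1-R'-K)/(1-K) simplifies to (max-R)/max with max = 236:
C = (236-45)/236 = 191/236 = 0.80932… → 0.81
M = (236-236)/236 = 0/236 = 0 → 0.00
Y = (236-69)/236 = 167/236 = 0.70762… → 0.71
= CMYK(0.81, 0.00, 0.71, 0.07)


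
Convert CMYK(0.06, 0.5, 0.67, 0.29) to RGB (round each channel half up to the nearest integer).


R = 255 × (1-C) × (1-K) = 255 × 0.94 × 0.71 = 170.187 → 170
G = 255 × (1-M) × (1-K) = 255 × 0.50 × 0.71 = 90.525 → 91
B = 255 × (1-Y) × (1-K) = 255 × 0.33 × 0.71 = 59.7465 → 60
= RGB(170, 91, 60)


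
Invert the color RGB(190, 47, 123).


Invert: (255-R, 255-G, 255-B)
R: 255-190 = 65
G: 255-47 = 208
B: 255-123 = 132
= RGB(65, 208, 132)


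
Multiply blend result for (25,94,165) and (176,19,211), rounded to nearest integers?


Multiply: C = A×B/255, rounded to nearest integer
R: 25×176/255 = 4400/255 ≈ 17.255 → 17
G: 94×19/255 = 1786/255 ≈ 7.004 → 7
B: 165×211/255 = 34815/255 ≈ 136.529 → 137
= RGB(17, 7, 137)


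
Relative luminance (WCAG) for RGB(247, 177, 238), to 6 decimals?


Linearize each channel (sRGB transfer function): c = v/255; c_lin = c/12.92 if c ≤ 0.04045, else ((c+0.055)/1.055)^2.4
  R: 247/255 ≈ 0.968627 > 0.04045 → ((0.968627+0.055)/1.055)^2.4 ≈ 0.930111
  G: 177/255 ≈ 0.694118 > 0.04045 → ((0.694118+0.055)/1.055)^2.4 ≈ 0.439657
  B: 238/255 ≈ 0.933333 > 0.04045 → ((0.933333+0.055)/1.055)^2.4 ≈ 0.854993
R_lin = 0.930111, G_lin = 0.439657, B_lin = 0.854993
L = 0.2126×R + 0.7152×G + 0.0722×B
L = 0.2126×0.930111 + 0.7152×0.439657 + 0.0722×0.854993
L ≈ 0.573915


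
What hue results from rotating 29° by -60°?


New hue = (H + rotation) mod 360
New hue = (29 -60) mod 360
= -31 mod 360
= 329°


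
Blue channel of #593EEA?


Color: #593EEA
R = 59 = 89
G = 3E = 62
B = EA = 234
Blue = 234


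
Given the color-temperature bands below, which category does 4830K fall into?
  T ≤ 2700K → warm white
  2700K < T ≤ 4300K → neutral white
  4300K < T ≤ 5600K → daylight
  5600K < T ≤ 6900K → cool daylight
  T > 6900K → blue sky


Temperature: 4830K
4300K < 4830K ≤ 5600K → daylight
Classification: daylight


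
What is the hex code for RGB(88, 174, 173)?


R = 88 → 58 (hex)
G = 174 → AE (hex)
B = 173 → AD (hex)
Hex = #58AEAD


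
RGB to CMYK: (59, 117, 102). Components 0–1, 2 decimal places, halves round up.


R'=59/255≈0.2314, G'=117/255≈0.4588, B'=102/255≈0.4000
K = 1 - max(R',G',B') = 1 - 117/255 = 138/255 = 0.54117… → 0.54
(1-R'-K)/(1-K) simplifies to (max-R)/max with max = 117:
C = (117-59)/117 = 58/117 = 0.49572… → 0.50
M = (117-117)/117 = 0/117 = 0 → 0.00
Y = (117-102)/117 = 15/117 = 0.12820… → 0.13
= CMYK(0.50, 0.00, 0.13, 0.54)


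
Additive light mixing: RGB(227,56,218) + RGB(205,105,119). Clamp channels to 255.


Additive: each channel = min(255, C₁+C₂)
R: 227+205 = 432 → 255
G: 56+105 = 161 → 161
B: 218+119 = 337 → 255
= RGB(255, 161, 255)


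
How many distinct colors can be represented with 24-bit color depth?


Colors = 2^bits = 2^24
= 16,777,216 colors


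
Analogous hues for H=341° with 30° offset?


Base hue: 341°
Left analog: (341 - 30) mod 360 = 311°
Right analog: (341 + 30) mod 360 = 11°
Analogous hues = 311° and 11°


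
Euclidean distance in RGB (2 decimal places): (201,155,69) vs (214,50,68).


d = √[(R₁-R₂)² + (G₁-G₂)² + (B₁-B₂)²]
d = √[(201-214)² + (155-50)² + (69-68)²]
d = √[169 + 11025 + 1]
d = √11195
d ≈ 105.81


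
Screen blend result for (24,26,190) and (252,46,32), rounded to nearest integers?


Screen: C = 255 - (255-A)×(255-B)/255, rounded to nearest integer
R: 255 - (255-24)×(255-252)/255 = 255 - 693/255 ≈ 255 - 2.718 = 252.282 → 252
G: 255 - (255-26)×(255-46)/255 = 255 - 47861/255 ≈ 255 - 187.690 = 67.310 → 67
B: 255 - (255-190)×(255-32)/255 = 255 - 14495/255 ≈ 255 - 56.843 = 198.157 → 198
= RGB(252, 67, 198)


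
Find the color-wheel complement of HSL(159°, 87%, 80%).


Complement = opposite side of color wheel = hue + 180°
H' = (159 + 180) mod 360 = 339°
S and L unchanged.
= HSL(339°, 87%, 80%)


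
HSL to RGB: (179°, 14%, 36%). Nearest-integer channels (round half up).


H=179°, S=0.14, L=0.36
C = (1-|2L-1|)×S = (1-|-0.28|)×0.14 = 0.1008
H' = H/60 = 179/60 ≈ 2.9833; X = C×(1-|H' mod 2 - 1|) = 0.09912
m = L - C/2 = 0.36 - 0.0504 = 0.3096
Sector ⌊H'⌋ = 2 → (R',G',B') = (0.0, 0.1008, 0.09912)
RGB = ((R'+m)×255, (G'+m)×255, (B'+m)×255) = (78.948, 104.652, 104.2236)
Round half up → RGB(79, 105, 104)


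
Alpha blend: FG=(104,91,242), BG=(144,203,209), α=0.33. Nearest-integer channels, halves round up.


C = α×F + (1-α)×B, with 1-α = 0.67
R: 0.33×104 + 0.67×144 = 34.32 + 96.48 = 130.80 → 131
G: 0.33×91 + 0.67×203 = 30.03 + 136.01 = 166.04 → 166
B: 0.33×242 + 0.67×209 = 79.86 + 140.03 = 219.89 → 220
= RGB(131, 166, 220)


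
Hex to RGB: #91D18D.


91 → 145 (R)
D1 → 209 (G)
8D → 141 (B)
= RGB(145, 209, 141)


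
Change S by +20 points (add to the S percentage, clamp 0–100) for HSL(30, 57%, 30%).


Original S = 57%
Adjustment = +20 percentage points
New S = 57 + (20) = 77
Clamp to [0, 100] → 77
= HSL(30°, 77%, 30%)


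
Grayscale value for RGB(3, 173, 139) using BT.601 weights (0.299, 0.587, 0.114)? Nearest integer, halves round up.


Gray = 0.299×R + 0.587×G + 0.114×B
Gray = 0.299×3 + 0.587×173 + 0.114×139
Gray = 0.897 + 101.551 + 15.846
Gray = 118.294 → round half up → 118
Gray = 118


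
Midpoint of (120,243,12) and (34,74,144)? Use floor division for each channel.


Midpoint: each channel = ⌊(C₁+C₂)/2⌋
R: ⌊(120+34)/2⌋ = 77
G: ⌊(243+74)/2⌋ = 158
B: ⌊(12+144)/2⌋ = 78
= RGB(77, 158, 78)


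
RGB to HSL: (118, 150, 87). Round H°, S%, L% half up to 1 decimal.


Normalize: R'=118/255≈0.4627, G'=150/255≈0.5882, B'=87/255≈0.3412
Max=150/255, Min=87/255, Δ=Max-Min=63/255
L = (Max+Min)/2 = (150+87)/510 = 237/510 = 0.46470… → L = 46.5%
L ≤ 0.5 → S = Δ/(Max+Min) = 63/(150+87) = 63/237 = 0.26582… → S = 26.6%
(the 1/255 factors cancel in S and H, so raw channel differences can be used)
Max is G' → H = 60 × ((B-R)/Δ + 2) = 60 × ((87-118)/63 + 2)
  -31/63 + 2 = -0.4920… + 2 = 1.5079…
  H = 60 × 1.5079… = 90.476…° → H = 90.5°
= HSL(90.5°, 26.6%, 46.5%)


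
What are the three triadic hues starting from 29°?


Triadic: equally spaced at 120° intervals
H1 = 29°
H2 = (29 + 120) mod 360 = 149°
H3 = (29 + 240) mod 360 = 269°
Triadic = 29°, 149°, 269°


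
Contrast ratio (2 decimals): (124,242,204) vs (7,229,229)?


Linearize each sRGB channel c=v/255: c/12.92 if c ≤ 0.04045 else ((c+0.055)/1.055)^2.4
L = 0.2126×R_lin + 0.7152×G_lin + 0.0722×B_lin
Color 1 (124,242,204):
  R=124: 124/255≈0.4863 > 0.04045 → ((0.4863+0.055)/1.055)^2.4 ≈ 0.20156
  G=242: 242/255≈0.9490 > 0.04045 → ((0.9490+0.055)/1.055)^2.4 ≈ 0.88792
  B=204: 204/255≈0.8000 > 0.04045 → ((0.8000+0.055)/1.055)^2.4 ≈ 0.60383
  L1 = 0.2126×0.20156 + 0.7152×0.88792 + 0.0722×0.60383 ≈ 0.72149
Color 2 (7,229,229):
  R=7: 7/255≈0.0275 ≤ 0.04045 → 0.0275/12.92 ≈ 0.00212
  G=229: 229/255≈0.8980 > 0.04045 → ((0.8980+0.055)/1.055)^2.4 ≈ 0.78354
  B=229: 229/255≈0.8980 > 0.04045 → ((0.8980+0.055)/1.055)^2.4 ≈ 0.78354
  L2 = 0.2126×0.00212 + 0.7152×0.78354 + 0.0722×0.78354 ≈ 0.61741
Lighter = 0.72149, Darker = 0.61741
Ratio = (L_lighter + 0.05) / (L_darker + 0.05)
Ratio = (0.72149 + 0.05) / (0.61741 + 0.05) = 0.77149 / 0.66741 ≈ 1.1559
Ratio ≈ 1.16:1
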